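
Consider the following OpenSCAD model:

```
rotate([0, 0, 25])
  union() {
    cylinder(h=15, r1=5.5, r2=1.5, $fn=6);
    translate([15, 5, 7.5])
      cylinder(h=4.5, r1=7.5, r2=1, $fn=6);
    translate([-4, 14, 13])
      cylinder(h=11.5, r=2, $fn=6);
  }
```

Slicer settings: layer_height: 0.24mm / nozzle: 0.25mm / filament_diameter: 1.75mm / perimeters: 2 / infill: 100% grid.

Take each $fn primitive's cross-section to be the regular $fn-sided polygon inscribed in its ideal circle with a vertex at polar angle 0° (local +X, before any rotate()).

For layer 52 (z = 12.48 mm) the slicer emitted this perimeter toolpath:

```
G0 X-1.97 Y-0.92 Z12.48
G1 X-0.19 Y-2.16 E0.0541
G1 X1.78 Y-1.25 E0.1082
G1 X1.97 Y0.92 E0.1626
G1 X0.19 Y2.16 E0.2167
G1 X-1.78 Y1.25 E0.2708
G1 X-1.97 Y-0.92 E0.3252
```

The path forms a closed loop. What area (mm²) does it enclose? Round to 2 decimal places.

Apply the shoelace formula to the sequence of (X, Y) vertices; enclosed area = 12.26 mm².

12.26 mm²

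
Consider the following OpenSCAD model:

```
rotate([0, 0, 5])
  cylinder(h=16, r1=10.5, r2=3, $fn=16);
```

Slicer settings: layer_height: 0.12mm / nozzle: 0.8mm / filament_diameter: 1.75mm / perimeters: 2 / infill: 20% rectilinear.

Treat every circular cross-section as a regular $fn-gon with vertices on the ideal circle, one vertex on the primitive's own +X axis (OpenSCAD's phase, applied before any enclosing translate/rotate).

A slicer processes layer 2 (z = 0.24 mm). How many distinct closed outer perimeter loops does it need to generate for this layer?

At z = 0.24 mm: the cone contributes a regular 16-gon of circumradius 10.387 (interpolated between r1=10.5 and r2=3 at t=0.015); (whole slice rotated 5° about Z — lengths, areas and connectivity unchanged). The result has 1 disconnected region.

1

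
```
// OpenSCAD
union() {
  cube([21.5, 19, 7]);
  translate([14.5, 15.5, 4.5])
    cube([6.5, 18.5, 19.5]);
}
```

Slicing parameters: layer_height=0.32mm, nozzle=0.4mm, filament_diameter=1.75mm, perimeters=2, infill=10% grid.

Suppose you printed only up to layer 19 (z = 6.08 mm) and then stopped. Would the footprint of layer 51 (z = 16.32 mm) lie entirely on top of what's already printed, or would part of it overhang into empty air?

entirely on top

Compare the two slices. At z = 6.08: the cube (footprint 21.5×19) is included at this height (area 408.50 mm²); the cube at (14.5, 15.5) (footprint 6.5×18.5) is included at this height (area 120.25 mm²); Combining (union): the regions partially overlap — summed areas 528.75 mm² minus the doubly-counted overlap 22.75 mm² gives 506.00 mm² — area = 506.00 mm². At z = 16.32: the cube is absent (z outside [0, 7]); the 6.5×18.5 cube at (14.5, 15.5) contributes its full rectangle (area 120.25 mm²); Combining (union): only the 6.5×18.5 cube at (14.5, 15.5) is present, so the union is just that shape — area = 120.25 mm². Checking containment: the cross-section at z = 16.32 is a subset of the cross-section at z = 6.08.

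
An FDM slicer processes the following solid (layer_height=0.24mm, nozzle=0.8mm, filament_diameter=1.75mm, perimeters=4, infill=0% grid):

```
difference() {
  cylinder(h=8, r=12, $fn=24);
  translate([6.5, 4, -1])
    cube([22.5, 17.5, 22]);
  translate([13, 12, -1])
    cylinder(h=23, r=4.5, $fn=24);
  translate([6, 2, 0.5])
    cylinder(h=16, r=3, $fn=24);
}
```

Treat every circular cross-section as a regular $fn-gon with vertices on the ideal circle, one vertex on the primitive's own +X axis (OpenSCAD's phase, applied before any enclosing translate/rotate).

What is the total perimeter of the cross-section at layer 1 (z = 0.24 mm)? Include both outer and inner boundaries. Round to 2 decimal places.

At z = 0.24 mm: the cylinder: section is a regular 24-gon, circumradius r=12 (perimeter = 2·24·12.000·sin(180°/24) = 75.18 mm); the 22.5×17.5 cube at (6.5, 4) contributes its full rectangle (perimeter 80.00 mm); the r=4.5 cylinder at (13, 12) gives a regular 24-gon of circumradius 4.5 (constant along its height) (perimeter = 2·24·4.500·sin(180°/24) = 28.19 mm); the cylinder at (6, 2) does not reach this height (z outside [0.5, 16.5]); After the difference (first − rest): starting from the r=12 cylinder, the 22.5×17.5 cube at (6.5, 4) partially overlaps it — only the 17.43 mm² overlap (of its 393.75 mm²) is removed, clipping the outline; the r=4.5 cylinder at (13, 12) misses the remaining region (no effect) — boundary = 78.11 mm. Overall, the cross-section is a single solid region. Total boundary length (outer) = 78.11 mm.

78.11 mm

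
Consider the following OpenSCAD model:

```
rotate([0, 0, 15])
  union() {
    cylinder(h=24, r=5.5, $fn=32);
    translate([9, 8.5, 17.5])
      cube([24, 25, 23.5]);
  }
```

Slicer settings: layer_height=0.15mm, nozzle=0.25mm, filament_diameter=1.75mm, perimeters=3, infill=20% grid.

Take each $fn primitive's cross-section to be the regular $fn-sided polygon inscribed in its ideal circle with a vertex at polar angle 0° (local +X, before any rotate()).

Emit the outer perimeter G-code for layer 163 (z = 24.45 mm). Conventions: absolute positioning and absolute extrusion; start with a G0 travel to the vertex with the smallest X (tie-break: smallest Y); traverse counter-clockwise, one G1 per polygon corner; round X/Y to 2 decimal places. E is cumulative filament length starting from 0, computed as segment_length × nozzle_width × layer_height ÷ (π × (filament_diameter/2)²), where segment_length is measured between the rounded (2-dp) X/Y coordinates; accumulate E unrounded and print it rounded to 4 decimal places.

G0 X0.02 Y34.69 Z24.45
G1 X6.49 Y10.54 E0.3898
G1 X29.68 Y16.75 E0.7641
G1 X23.21 Y40.90 E1.1539
G1 X0.02 Y34.69 E1.5282

At z = 24.45 mm: the cylinder is absent (z outside [0, 24]); the cube at (9, 8.5) is present — its section is the full 24×25 rectangle; Combining (union): only the 24×25 cube at (9, 8.5) is present, so the union is just that shape — 1 connected region; (whole slice rotated 15° about Z — lengths, areas and connectivity unchanged). The outline is a single polygon with 4 vertices. Extrusion per mm of travel: 0.25 × 0.15 / (π × 0.875²) = 0.015591. Accumulating E over each segment gives final E = 1.5282.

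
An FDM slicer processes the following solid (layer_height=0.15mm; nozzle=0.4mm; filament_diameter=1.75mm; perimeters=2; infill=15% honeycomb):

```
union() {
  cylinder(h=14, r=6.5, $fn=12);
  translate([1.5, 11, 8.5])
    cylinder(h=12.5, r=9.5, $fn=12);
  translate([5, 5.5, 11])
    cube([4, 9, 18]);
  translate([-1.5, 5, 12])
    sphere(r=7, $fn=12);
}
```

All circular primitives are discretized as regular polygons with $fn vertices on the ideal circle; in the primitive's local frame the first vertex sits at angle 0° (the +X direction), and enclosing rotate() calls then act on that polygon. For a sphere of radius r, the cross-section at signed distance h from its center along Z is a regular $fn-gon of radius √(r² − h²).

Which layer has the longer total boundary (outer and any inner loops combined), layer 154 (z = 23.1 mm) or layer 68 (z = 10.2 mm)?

Layer 154 (z = 23.1): the cylinder does not reach this height (z outside [0, 14]); the cylinder at (1.5, 11) is absent (z outside [8.5, 21]); the cube at (5, 5.5) (footprint 4×9) is included at this height (perimeter 26.00 mm); the sphere at (-1.5, 5) does not reach this height (|z−center|=11.100 > r=7); Merging all regions: only the 4×9 cube at (5, 5.5) is present, so the union is just that shape — boundary = 26.00 mm. So its perimeter = 26.00 mm. Layer 68 (z = 10.2): the r=6.5 cylinder contributes a regular 12-gon of circumradius 6.5 (perimeter = 2·12·6.500·sin(180°/12) = 40.38 mm); the r=9.5 cylinder at (1.5, 11) contributes a regular 12-gon of circumradius 9.5 (perimeter = 2·12·9.500·sin(180°/12) = 59.01 mm); the cube at (5, 5.5) is not intersected at this z (z outside [11, 29]); the r=7 sphere at (-1.5, 5) slices to a regular 12-gon of circumradius 6.765 (√(r²−h²) with h=1.8 from center) (perimeter = 2·12·6.765·sin(180°/12) = 42.02 mm); Taking the union: the regions partially overlap (shared area 158.31 mm²), so the edge portions inside another operand are dropped and the merged outline is re-measured after clipping — boundary = 74.54 mm. So its perimeter = 74.54 mm. Layer 68 is larger (74.54 vs 26.00 mm).

layer 68 (z = 10.2 mm)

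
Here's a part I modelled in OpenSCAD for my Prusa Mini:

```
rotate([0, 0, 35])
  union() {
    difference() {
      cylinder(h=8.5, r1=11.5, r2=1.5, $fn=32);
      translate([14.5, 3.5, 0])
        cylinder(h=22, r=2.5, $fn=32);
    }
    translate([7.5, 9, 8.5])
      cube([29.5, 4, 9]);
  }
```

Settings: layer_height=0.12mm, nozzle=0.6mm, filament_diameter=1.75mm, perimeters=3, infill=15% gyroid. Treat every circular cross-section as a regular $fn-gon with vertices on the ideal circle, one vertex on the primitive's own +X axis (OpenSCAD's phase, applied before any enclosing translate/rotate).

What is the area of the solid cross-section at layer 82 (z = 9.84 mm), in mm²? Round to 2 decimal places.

118.00 mm²

At z = 9.84 mm: the cone is absent (z outside [0, 8.5]); the r=2.5 cylinder at (14.5, 3.5) gives a regular 32-gon of circumradius 2.5 (constant along its height) (area = (32/2)·2.500²·sin(360°/32) = 19.51 mm²); Taking the first minus the rest: the first operand is absent here, so nothing remains; the 29.5×4 cube at (7.5, 9) contributes its full rectangle (area 118.00 mm²); Merging all regions: only the 29.5×4 cube at (7.5, 9) is present, so the union is just that shape — area = 118.00 mm²; (whole slice rotated 35° about Z — lengths, areas and connectivity unchanged). Overall, the cross-section is a single solid region. Net area = 118.00 mm².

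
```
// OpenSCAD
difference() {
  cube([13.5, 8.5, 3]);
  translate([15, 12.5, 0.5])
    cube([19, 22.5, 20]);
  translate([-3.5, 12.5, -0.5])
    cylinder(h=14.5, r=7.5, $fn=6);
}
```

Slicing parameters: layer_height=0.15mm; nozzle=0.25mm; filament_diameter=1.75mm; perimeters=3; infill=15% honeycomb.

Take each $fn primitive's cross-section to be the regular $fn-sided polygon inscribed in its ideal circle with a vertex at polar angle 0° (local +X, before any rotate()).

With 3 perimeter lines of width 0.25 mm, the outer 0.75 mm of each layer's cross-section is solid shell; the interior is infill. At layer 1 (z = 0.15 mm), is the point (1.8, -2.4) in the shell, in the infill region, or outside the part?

At z = 0.15 mm: the cube is present — its section is the full 13.5×8.5 rectangle; the cube at (15, 12.5) is not intersected at this z (z outside [0.5, 20.5]); the cylinder at (-3.5, 12.5): section is a regular 6-gon, circumradius r=7.5; Subtracting the remaining from the first: starting from the 13.5×8.5 cube, the r=7.5 cylinder at (-3.5, 12.5) partially overlaps it — only the 2.42 mm² overlap (of its 146.14 mm²) is removed, clipping the outline — 1 connected region. Overall, the cross-section is a single solid region. The nearest boundary edge runs (13.50, 0.00)→(0.00, 0.00); distance from the point to it = 2.40 mm. The point is not inside any of the regions above, so it lies outside the cross-section (2.40 mm from the nearest boundary).

outside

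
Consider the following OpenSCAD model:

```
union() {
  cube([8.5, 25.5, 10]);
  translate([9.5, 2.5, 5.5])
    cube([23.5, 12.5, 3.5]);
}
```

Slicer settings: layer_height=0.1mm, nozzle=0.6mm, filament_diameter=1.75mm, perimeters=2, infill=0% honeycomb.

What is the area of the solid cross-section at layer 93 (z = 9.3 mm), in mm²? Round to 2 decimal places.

At z = 9.3 mm: the cube is present — its section is the full 8.5×25.5 rectangle (area 216.75 mm²); the cube at (9.5, 2.5) is absent (z outside [5.5, 9]); Merging all regions: only the 8.5×25.5 cube is present, so the union is just that shape — area = 216.75 mm². Overall, the cross-section is a single solid region. Net area = 216.75 mm².

216.75 mm²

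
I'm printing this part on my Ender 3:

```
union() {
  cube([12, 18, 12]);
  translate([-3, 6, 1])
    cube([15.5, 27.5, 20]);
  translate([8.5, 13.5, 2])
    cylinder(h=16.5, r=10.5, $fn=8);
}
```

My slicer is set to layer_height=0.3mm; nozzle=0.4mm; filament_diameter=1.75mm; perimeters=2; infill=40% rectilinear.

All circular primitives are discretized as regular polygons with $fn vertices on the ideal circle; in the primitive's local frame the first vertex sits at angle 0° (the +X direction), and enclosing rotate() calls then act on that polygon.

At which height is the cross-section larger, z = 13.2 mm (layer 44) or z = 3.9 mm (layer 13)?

layer 13 (z = 3.9 mm)

Layer 44 (z = 13.2): the cube is absent (z outside [0, 12]); the cube at (-3, 6) (footprint 15.5×27.5) is included at this height (area 426.25 mm²); the r=10.5 cylinder at (8.5, 13.5) contributes a regular 8-gon of circumradius 10.5 (area = (8/2)·10.500²·sin(360°/8) = 311.83 mm²); Combining (union): the regions partially overlap — summed areas 738.08 mm² minus the doubly-counted overlap 213.74 mm² gives 524.34 mm² — area = 524.34 mm². So its area = 524.34 mm². Layer 13 (z = 3.9): the cube is present — its section is the full 12×18 rectangle (area 216.00 mm²); the cube at (-3, 6) is present — its section is the full 15.5×27.5 rectangle (area 426.25 mm²); the r=10.5 cylinder at (8.5, 13.5) contributes a regular 8-gon of circumradius 10.5 (area = (8/2)·10.500²·sin(360°/8) = 311.83 mm²); Combining (union): the regions partially overlap — summed areas 954.08 mm² minus the doubly-counted overlap 376.57 mm² gives 577.52 mm² — area = 577.52 mm². So its area = 577.52 mm². Layer 13 is larger (577.52 vs 524.34 mm²).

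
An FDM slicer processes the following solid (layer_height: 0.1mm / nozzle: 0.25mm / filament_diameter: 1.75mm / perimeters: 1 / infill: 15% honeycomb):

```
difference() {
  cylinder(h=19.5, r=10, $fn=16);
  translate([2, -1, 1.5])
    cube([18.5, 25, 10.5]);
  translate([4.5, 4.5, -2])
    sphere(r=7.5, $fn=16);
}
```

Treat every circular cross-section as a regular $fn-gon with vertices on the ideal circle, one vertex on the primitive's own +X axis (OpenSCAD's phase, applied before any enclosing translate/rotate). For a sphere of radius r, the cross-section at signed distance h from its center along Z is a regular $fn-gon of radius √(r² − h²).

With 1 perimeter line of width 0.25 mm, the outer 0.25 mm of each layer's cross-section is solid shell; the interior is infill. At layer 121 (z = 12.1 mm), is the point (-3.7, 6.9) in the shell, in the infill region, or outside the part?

At z = 12.1 mm: the r=10 cylinder gives a regular 16-gon of circumradius 10 (constant along its height); the cube at (2, -1) is absent (z outside [1.5, 12]); the sphere at (4.5, 4.5) is absent (|z−center|=14.100 > r=7.5); Taking the first minus the rest: none of the subtracted shapes is present at this height, so the r=10 cylinder is unchanged — 1 connected region. Overall, the cross-section is a single solid region. The nearest boundary edge runs (-3.83, 9.24)→(-7.07, 7.07); distance from the point to it = 2.02 mm. The point is inside the cross-section and 2.02 mm from the nearest boundary — more than the 0.25 mm shell width (1 × 0.25), so it's in the infill interior.

infill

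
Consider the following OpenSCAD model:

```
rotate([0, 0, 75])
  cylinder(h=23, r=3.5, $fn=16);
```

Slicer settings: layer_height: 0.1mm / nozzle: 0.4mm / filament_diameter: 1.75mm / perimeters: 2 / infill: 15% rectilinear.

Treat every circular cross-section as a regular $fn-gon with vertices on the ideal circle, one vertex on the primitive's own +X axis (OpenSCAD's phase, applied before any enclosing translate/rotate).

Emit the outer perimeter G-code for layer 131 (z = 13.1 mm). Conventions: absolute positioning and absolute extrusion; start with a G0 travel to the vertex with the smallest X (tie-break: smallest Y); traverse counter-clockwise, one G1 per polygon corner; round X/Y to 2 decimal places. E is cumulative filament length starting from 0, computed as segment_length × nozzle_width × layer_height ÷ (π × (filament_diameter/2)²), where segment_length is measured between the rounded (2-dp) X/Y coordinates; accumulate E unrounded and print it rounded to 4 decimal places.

At z = 13.1 mm: the r=3.5 cylinder gives a regular 16-gon of circumradius 3.5 (constant along its height); (rotated 75° about Z; rotation is an isometry so areas/perimeters/island counts are preserved). The outline is a single polygon with 16 vertices. Extrusion per mm of travel: 0.4 × 0.1 / (π × 0.875²) = 0.016630. Accumulating E over each segment gives final E = 0.3634.

G0 X-3.47 Y-0.46 Z13.10
G1 X-3.03 Y-1.75 E0.0227
G1 X-2.13 Y-2.78 E0.0454
G1 X-0.91 Y-3.38 E0.0680
G1 X0.46 Y-3.47 E0.0909
G1 X1.75 Y-3.03 E0.1135
G1 X2.78 Y-2.13 E0.1363
G1 X3.38 Y-0.91 E0.1589
G1 X3.47 Y0.46 E0.1817
G1 X3.03 Y1.75 E0.2044
G1 X2.13 Y2.78 E0.2271
G1 X0.91 Y3.38 E0.2497
G1 X-0.46 Y3.47 E0.2726
G1 X-1.75 Y3.03 E0.2952
G1 X-2.78 Y2.13 E0.3180
G1 X-3.38 Y0.91 E0.3406
G1 X-3.47 Y-0.46 E0.3634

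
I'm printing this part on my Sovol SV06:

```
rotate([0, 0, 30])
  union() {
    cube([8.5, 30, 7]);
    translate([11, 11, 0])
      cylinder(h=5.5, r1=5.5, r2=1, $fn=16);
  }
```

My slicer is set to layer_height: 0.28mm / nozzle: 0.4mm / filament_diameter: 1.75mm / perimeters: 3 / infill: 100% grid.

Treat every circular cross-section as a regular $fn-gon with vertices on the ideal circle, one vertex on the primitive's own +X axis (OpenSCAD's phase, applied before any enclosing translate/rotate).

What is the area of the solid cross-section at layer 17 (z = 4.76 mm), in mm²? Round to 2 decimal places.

262.89 mm²

At z = 4.76 mm: the 8.5×30 cube contributes its full rectangle (area 255.00 mm²); the cone at (11, 11): at t=0.865 of its height the radius interpolates to r₁+(r₂−r₁)t = 1.605, giving a regular 16-gon of that circumradius (area = (16/2)·1.605²·sin(360°/16) = 7.89 mm²); Combining (union): the 2 present regions are separate (no shared area or edge), so areas and boundary lengths simply add and each stays a separate island — area = 262.89 mm²; (rotated 30° about Z; rotation is an isometry so areas/perimeters/island counts are preserved). Overall, the cross-section has 2 separate islands. Net area = 262.89 mm².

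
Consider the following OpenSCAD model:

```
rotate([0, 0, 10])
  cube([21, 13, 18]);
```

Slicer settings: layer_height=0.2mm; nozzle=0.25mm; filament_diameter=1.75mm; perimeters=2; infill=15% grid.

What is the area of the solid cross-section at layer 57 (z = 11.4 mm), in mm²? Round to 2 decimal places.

273.00 mm²

At z = 11.4 mm: the 21×13 cube contributes its full rectangle (area 273.00 mm²); (whole slice rotated 10° about Z — lengths, areas and connectivity unchanged). Overall, the cross-section is a single solid region. Net area = 273.00 mm².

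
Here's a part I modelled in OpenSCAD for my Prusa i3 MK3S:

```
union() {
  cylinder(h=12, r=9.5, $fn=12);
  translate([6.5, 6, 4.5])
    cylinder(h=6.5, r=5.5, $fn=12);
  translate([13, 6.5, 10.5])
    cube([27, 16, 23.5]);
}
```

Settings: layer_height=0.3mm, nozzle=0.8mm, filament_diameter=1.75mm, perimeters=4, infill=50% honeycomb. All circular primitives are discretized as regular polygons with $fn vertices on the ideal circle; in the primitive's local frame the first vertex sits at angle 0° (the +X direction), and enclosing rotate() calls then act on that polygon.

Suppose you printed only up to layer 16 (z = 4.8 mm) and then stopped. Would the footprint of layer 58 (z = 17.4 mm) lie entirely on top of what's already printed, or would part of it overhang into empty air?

Compare the two slices. At z = 4.8: the r=9.5 cylinder contributes a regular 12-gon of circumradius 9.5 (area = (12/2)·9.500²·sin(360°/12) = 270.75 mm²); the r=5.5 cylinder at (6.5, 6) gives a regular 12-gon of circumradius 5.5 (constant along its height) (area = (12/2)·5.500²·sin(360°/12) = 90.75 mm²); the cube at (13, 6.5) does not reach this height (z outside [10.5, 34]); Merging all regions: the regions partially overlap — summed areas 361.50 mm² minus the doubly-counted overlap 44.19 mm² gives 317.31 mm² — area = 317.31 mm². At z = 17.4: the cylinder is not intersected at this z (z outside [0, 12]); the cylinder at (6.5, 6) does not reach this height (z outside [4.5, 11]); the 27×16 cube at (13, 6.5) contributes its full rectangle (area 432.00 mm²); Taking the union: only the 27×16 cube at (13, 6.5) is present, so the union is just that shape — area = 432.00 mm². Checking containment: at z = 17.4 the cross-section extends beyond the z = 4.8 cross-section by about 432.00 mm².

part overhangs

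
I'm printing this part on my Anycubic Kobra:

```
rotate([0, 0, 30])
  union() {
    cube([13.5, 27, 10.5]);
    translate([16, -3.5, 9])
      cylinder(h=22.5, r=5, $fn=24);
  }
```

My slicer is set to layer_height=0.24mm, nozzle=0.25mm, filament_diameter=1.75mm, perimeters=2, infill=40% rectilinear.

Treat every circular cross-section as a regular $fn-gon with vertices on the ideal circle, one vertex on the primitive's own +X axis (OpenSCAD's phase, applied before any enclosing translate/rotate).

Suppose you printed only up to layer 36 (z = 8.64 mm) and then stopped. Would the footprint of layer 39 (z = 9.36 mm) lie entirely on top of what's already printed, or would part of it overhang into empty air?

part overhangs

Compare the two slices. At z = 8.64: the 13.5×27 cube contributes its full rectangle (area 364.50 mm²); the cylinder at (16, -3.5) is not intersected at this z (z outside [9, 31.5]); Combining (union): only the 13.5×27 cube is present, so the union is just that shape — area = 364.50 mm²; (whole slice rotated 30° about Z — lengths, areas and connectivity unchanged). At z = 9.36: the 13.5×27 cube contributes its full rectangle (area 364.50 mm²); the cylinder at (16, -3.5): section is a regular 24-gon, circumradius r=5 (area = (24/2)·5.000²·sin(360°/24) = 77.65 mm²); Combining (union): the regions partially overlap — summed areas 442.15 mm² minus the doubly-counted overlap 0.45 mm² gives 441.70 mm² — area = 441.70 mm²; (rotated 30° about Z; rotation is an isometry so areas/perimeters/island counts are preserved). Checking containment: at z = 9.36 the cross-section extends beyond the z = 8.64 cross-section by about 77.20 mm².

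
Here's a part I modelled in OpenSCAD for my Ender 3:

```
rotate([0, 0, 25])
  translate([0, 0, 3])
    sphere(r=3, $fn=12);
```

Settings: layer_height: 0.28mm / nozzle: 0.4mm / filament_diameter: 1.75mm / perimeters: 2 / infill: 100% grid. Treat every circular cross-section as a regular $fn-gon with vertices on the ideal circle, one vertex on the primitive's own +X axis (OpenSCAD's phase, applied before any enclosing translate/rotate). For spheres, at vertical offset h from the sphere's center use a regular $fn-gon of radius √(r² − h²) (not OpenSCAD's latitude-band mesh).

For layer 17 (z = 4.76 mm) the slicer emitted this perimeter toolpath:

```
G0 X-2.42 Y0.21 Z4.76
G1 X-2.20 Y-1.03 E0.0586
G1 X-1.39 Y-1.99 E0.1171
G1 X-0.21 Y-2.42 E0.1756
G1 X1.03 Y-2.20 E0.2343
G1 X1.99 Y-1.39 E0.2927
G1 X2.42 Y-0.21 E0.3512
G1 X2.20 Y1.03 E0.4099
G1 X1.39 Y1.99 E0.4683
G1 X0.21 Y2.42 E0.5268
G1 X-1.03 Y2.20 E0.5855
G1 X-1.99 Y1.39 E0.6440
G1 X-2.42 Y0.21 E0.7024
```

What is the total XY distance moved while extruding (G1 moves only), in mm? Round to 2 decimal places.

15.09 mm

Sum the Euclidean lengths of each G1 segment: total = 15.09 mm.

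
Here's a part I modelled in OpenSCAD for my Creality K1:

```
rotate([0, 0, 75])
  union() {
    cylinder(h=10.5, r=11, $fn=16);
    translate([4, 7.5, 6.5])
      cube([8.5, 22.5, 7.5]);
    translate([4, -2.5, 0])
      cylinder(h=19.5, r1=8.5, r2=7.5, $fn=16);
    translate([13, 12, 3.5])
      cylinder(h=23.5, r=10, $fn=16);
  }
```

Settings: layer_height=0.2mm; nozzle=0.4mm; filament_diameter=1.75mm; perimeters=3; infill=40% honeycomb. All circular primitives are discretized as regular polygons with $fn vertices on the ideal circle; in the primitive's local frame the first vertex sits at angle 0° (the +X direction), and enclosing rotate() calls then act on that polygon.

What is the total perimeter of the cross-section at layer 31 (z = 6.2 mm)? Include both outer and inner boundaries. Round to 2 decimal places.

At z = 6.2 mm: the r=11 cylinder gives a regular 16-gon of circumradius 11 (constant along its height) (perimeter = 2·16·11.000·sin(180°/16) = 68.67 mm); the cube at (4, 7.5) is absent (z outside [6.5, 14]); the cone at (4, -2.5): at t=0.318 of its height the radius interpolates to r₁+(r₂−r₁)t = 8.182, giving a regular 16-gon of that circumradius (perimeter = 2·16·8.182·sin(180°/16) = 51.08 mm); the r=10 cylinder at (13, 12) gives a regular 16-gon of circumradius 10 (constant along its height) (perimeter = 2·16·10.000·sin(180°/16) = 62.43 mm); Taking the union: the regions partially overlap (shared area 205.16 mm²), so the edge portions inside another operand are dropped and the merged outline is re-measured after clipping — boundary = 111.00 mm; (whole slice rotated 75° about Z — lengths, areas and connectivity unchanged). Overall, the cross-section is a single solid region. Total boundary length (outer) = 111.00 mm.

111.00 mm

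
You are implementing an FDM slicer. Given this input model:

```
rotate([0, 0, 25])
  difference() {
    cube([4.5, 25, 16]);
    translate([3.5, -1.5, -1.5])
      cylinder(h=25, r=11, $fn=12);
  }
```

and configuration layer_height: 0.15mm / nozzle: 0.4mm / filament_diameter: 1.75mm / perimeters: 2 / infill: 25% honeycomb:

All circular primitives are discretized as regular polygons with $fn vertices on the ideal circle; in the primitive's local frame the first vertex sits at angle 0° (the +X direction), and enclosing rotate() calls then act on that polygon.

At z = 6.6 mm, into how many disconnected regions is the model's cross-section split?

At z = 6.6 mm: the 4.5×25 cube contributes its full rectangle; the cylinder at (3.5, -1.5): section is a regular 12-gon, circumradius r=11; After the difference (first − rest): starting from the 4.5×25 cube, the r=11 cylinder at (3.5, -1.5) partially overlaps it — only the 40.97 mm² overlap (of its 363.00 mm²) is removed, clipping the outline — 1 connected region; (rotated 25° about Z; rotation is an isometry so areas/perimeters/island counts are preserved). The result has 1 disconnected region.

1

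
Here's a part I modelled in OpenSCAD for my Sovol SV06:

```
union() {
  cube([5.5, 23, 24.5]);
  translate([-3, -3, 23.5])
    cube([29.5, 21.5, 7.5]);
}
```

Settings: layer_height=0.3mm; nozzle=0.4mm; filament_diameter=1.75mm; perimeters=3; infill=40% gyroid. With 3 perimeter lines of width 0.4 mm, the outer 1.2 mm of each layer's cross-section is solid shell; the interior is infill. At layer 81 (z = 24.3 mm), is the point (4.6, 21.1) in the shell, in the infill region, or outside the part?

At z = 24.3 mm: the 5.5×23 cube contributes its full rectangle; the cube at (-3, -3) (footprint 29.5×21.5) is included at this height; Taking the union: the regions partially overlap (shared area 101.75 mm²), so overlapping operands fuse into one piece — 1 connected region. Overall, the cross-section is a single solid region. The nearest boundary edge runs (5.50, 23.00)→(5.50, 18.50); distance from the point to it = 0.90 mm. The point is inside the cross-section, 0.90 mm from the nearest boundary — within the 1.2 mm shell band (3 × 0.4).

shell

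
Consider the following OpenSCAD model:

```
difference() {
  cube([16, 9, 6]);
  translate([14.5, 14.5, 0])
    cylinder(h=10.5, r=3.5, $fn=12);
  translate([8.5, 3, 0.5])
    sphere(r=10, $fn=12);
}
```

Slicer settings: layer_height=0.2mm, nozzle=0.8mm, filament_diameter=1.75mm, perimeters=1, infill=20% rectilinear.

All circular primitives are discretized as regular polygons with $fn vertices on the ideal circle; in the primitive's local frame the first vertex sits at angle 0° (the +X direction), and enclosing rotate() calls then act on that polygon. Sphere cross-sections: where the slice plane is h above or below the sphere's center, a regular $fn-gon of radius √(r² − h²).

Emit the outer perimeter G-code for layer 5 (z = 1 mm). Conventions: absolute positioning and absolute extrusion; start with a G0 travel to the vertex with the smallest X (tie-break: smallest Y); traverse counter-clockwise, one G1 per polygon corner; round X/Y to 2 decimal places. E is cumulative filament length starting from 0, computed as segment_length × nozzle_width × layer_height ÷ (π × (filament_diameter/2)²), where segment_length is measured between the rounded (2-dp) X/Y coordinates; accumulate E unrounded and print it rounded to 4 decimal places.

At z = 1 mm: the cube (footprint 16×9) is included at this height; the r=3.5 cylinder at (14.5, 14.5) contributes a regular 12-gon of circumradius 3.5; the r=10 sphere at (8.5, 3) slices to a regular 12-gon of circumradius 9.987 (√(r²−h²) with h=0.5 from center); Taking the first minus the rest: starting from the 16×9 cube, the r=3.5 cylinder at (14.5, 14.5) misses the remaining region (no effect); the r=10 sphere at (8.5, 3) partially overlaps it — only the 143.63 mm² overlap (of its 299.25 mm²) is removed, clipping the outline — 1 connected region. The outline is a single polygon with 3 vertices. Extrusion per mm of travel: 0.8 × 0.2 / (π × 0.875²) = 0.066520. Accumulating E over each segment gives final E = 0.1953.

G0 X0.00 Y8.14 Z1.00
G1 X0.86 Y9.00 E0.0809
G1 X0.00 Y9.00 E0.1381
G1 X0.00 Y8.14 E0.1953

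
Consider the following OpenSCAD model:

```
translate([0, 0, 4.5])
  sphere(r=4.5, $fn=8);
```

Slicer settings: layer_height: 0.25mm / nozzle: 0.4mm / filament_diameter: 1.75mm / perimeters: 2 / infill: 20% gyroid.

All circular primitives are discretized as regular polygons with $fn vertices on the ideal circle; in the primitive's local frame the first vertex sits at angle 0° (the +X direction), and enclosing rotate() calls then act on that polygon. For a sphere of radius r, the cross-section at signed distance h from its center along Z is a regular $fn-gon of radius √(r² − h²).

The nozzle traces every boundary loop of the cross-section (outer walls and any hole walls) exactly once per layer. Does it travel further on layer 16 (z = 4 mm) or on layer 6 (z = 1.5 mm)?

layer 16 (z = 4 mm)

Layer 16 (z = 4): the r=4.5 sphere contributes a regular 8-gon of circumradius √(4.5²−0.5²) = 4.472 (perimeter = 2·8·4.472·sin(180°/8) = 27.38 mm). So its perimeter = 27.38 mm. Layer 6 (z = 1.5): the r=4.5 sphere slices to a regular 8-gon of circumradius 3.354 (√(r²−h²) with h=3 from center) (perimeter = 2·8·3.354·sin(180°/8) = 20.54 mm). So its perimeter = 20.54 mm. Layer 16 is larger (27.38 vs 20.54 mm).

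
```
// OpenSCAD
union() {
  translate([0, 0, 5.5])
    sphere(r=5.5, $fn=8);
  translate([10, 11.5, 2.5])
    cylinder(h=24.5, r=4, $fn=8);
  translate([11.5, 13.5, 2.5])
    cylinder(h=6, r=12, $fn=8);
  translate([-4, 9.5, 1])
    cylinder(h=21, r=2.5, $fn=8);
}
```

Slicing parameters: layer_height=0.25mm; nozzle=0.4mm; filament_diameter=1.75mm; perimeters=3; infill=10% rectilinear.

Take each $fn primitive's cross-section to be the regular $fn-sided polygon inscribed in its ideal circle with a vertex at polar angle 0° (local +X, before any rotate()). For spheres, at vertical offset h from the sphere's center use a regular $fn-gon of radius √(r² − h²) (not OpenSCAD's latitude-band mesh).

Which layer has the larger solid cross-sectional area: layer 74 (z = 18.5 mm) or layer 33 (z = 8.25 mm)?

layer 33 (z = 8.25 mm)

Layer 74 (z = 18.5): the sphere is absent (|z−center|=13.000 > r=5.5); the r=4 cylinder at (10, 11.5) gives a regular 8-gon of circumradius 4 (constant along its height) (area = (8/2)·4.000²·sin(360°/8) = 45.25 mm²); the cylinder at (11.5, 13.5) does not reach this height (z outside [2.5, 8.5]); the r=2.5 cylinder at (-4, 9.5) contributes a regular 8-gon of circumradius 2.5 (area = (8/2)·2.500²·sin(360°/8) = 17.68 mm²); Combining (union): the 2 present regions are separate (no shared area or edge), so areas and boundary lengths simply add and each stays a separate island — area = 62.93 mm². So its area = 62.93 mm². Layer 33 (z = 8.25): the r=5.5 sphere contributes a regular 8-gon of circumradius √(5.5²−2.75²) = 4.763 (area = (8/2)·4.763²·sin(360°/8) = 64.17 mm²); the cylinder at (10, 11.5): section is a regular 8-gon, circumradius r=4 (area = (8/2)·4.000²·sin(360°/8) = 45.25 mm²); the r=12 cylinder at (11.5, 13.5) gives a regular 8-gon of circumradius 12 (constant along its height) (area = (8/2)·12.000²·sin(360°/8) = 407.29 mm²); the r=2.5 cylinder at (-4, 9.5) gives a regular 8-gon of circumradius 2.5 (constant along its height) (area = (8/2)·2.500²·sin(360°/8) = 17.68 mm²); Taking the union: the regions partially overlap — summed areas 534.40 mm² minus the doubly-counted overlap 45.25 mm² gives 489.14 mm² — area = 489.14 mm². So its area = 489.14 mm². Layer 33 is larger (489.14 vs 62.93 mm²).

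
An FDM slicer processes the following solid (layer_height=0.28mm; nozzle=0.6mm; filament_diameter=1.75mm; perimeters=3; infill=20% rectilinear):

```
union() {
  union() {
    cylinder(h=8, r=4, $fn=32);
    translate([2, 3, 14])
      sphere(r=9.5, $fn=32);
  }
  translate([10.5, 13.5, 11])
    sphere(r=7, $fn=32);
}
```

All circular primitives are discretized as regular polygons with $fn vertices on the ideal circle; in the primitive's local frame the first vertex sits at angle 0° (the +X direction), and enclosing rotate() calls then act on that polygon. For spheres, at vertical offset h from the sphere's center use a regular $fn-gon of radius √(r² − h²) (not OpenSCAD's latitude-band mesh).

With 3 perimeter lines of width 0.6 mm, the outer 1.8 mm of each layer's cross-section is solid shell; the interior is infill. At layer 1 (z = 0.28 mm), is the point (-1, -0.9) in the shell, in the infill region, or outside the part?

infill

At z = 0.28 mm: the r=4 cylinder contributes a regular 32-gon of circumradius 4; the sphere at (2, 3) does not reach this height (|z−center|=13.720 > r=9.5); Merging all regions: only the r=4 cylinder is present, so the union is just that shape — 1 connected region; the sphere at (10.5, 13.5) is absent (|z−center|=10.720 > r=7); Merging all regions: only that combined region is present, so the union is just that shape — 1 connected region. Overall, the cross-section is a single solid region. The nearest boundary edge runs (-3.33, -2.22)→(-2.83, -2.83); distance from the point to it = 2.64 mm. The point is inside the cross-section and 2.64 mm from the nearest boundary — more than the 1.8 mm shell width (3 × 0.6), so it's in the infill interior.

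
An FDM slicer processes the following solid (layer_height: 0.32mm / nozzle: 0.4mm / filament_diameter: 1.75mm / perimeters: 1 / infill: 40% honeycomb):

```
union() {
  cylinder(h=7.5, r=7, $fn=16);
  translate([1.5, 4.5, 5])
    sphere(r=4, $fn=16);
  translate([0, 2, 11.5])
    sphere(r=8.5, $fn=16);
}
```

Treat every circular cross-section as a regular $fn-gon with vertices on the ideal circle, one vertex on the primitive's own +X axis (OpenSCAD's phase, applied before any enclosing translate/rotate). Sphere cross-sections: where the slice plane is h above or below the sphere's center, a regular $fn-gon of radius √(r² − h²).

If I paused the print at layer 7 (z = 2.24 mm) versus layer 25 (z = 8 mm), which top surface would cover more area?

Layer 7 (z = 2.24): the r=7 cylinder contributes a regular 16-gon of circumradius 7 (area = (16/2)·7.000²·sin(360°/16) = 150.01 mm²); the r=4 sphere at (1.5, 4.5) contributes a regular 16-gon of circumradius √(4²−2.76²) = 2.895 (area = (16/2)·2.895²·sin(360°/16) = 25.66 mm²); the sphere at (0, 2) is not intersected at this z (|z−center|=9.260 > r=8.5); Merging all regions: the regions partially overlap — summed areas 175.67 mm² minus the doubly-counted overlap 23.46 mm² gives 152.22 mm² — area = 152.22 mm². So its area = 152.22 mm². Layer 25 (z = 8): the cylinder is absent (z outside [0, 7.5]); the sphere at (1.5, 4.5): section is a regular 16-gon, circumradius = √(r²−h²) = √(4²−3²) = 2.646 (area = (16/2)·2.646²·sin(360°/16) = 21.43 mm²); the r=8.5 sphere at (0, 2) slices to a regular 16-gon of circumradius 7.746 (√(r²−h²) with h=3.5 from center) (area = (16/2)·7.746²·sin(360°/16) = 183.69 mm²); Merging all regions: the r=4 sphere at (1.5, 4.5) lies entirely inside the r=8.5 sphere at (0, 2), so the union is just the r=8.5 sphere at (0, 2) — area = 183.69 mm². So its area = 183.69 mm². Layer 25 is larger (183.69 vs 152.22 mm²).

layer 25 (z = 8 mm)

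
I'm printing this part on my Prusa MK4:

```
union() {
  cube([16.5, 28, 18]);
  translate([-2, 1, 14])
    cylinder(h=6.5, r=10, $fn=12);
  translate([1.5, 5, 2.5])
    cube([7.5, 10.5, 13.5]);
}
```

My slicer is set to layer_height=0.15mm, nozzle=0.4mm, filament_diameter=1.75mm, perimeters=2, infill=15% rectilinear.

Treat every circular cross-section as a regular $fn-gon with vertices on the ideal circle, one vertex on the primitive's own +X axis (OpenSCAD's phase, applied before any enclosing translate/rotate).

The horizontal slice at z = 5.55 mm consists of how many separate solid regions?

At z = 5.55 mm: the cube (footprint 16.5×28) is included at this height; the cylinder at (-2, 1) is not intersected at this z (z outside [14, 20.5]); the cube at (1.5, 5) (footprint 7.5×10.5) is included at this height; Merging all regions: the 7.5×10.5 cube at (1.5, 5) lies entirely inside the 16.5×28 cube, so the union is just the 16.5×28 cube — 1 connected region. The result has 1 disconnected region.

1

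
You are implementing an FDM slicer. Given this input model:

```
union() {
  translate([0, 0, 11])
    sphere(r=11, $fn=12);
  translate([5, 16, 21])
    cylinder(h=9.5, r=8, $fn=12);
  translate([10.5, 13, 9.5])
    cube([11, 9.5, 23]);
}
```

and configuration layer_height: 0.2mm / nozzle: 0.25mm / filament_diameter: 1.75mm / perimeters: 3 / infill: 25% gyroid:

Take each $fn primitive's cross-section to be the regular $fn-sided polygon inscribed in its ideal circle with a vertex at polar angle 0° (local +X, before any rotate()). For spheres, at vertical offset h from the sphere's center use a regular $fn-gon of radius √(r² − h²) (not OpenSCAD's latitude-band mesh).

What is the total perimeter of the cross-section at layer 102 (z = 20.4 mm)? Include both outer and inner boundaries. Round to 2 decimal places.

76.49 mm

At z = 20.4 mm: the sphere: section is a regular 12-gon, circumradius = √(r²−h²) = √(11²−9.4²) = 5.713 (perimeter = 2·12·5.713·sin(180°/12) = 35.49 mm); the cylinder at (5, 16) does not reach this height (z outside [21, 30.5]); the cube at (10.5, 13) is present — its section is the full 11×9.5 rectangle (perimeter 41.00 mm); Combining (union): the 2 present regions are separate (no shared area or edge), so areas and boundary lengths simply add and each stays a separate island — boundary = 76.49 mm. Overall, the cross-section has 2 separate islands. Total boundary length (outer) = 76.49 mm.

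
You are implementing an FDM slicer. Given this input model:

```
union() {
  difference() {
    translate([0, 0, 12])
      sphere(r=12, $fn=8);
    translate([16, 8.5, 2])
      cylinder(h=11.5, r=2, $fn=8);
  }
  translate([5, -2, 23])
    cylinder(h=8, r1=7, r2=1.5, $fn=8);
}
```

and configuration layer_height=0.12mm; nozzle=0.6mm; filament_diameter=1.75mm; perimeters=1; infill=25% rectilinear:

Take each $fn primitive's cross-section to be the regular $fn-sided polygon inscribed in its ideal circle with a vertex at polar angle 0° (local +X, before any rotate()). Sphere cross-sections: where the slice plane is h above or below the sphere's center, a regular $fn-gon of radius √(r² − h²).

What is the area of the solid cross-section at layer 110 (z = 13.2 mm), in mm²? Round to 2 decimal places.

403.22 mm²

At z = 13.2 mm: the sphere: section is a regular 8-gon, circumradius = √(r²−h²) = √(12²−1.2²) = 11.940 (area = (8/2)·11.940²·sin(360°/8) = 403.22 mm²); the r=2 cylinder at (16, 8.5) gives a regular 8-gon of circumradius 2 (constant along its height) (area = (8/2)·2.000²·sin(360°/8) = 11.31 mm²); After the difference (first − rest): starting from the r=12 sphere (403.22 mm²), the r=2 cylinder at (16, 8.5) misses the remaining region (no effect) — area = 403.22 mm²; the cone at (5, -2) is not intersected at this z (z outside [23, 31]); Merging all regions: only that combined region is present, so the union is just that shape — area = 403.22 mm². Overall, the cross-section is a single solid region. Net area = 403.22 mm².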